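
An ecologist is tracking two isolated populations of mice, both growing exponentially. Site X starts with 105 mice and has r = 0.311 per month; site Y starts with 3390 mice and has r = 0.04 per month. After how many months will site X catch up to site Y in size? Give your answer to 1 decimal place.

12.8 months

Set 105·e^(0.311t) = 3390·e^(0.04t).
e^((0.311 − 0.04)t) = 3390/105 → e^(0.271·t) = 32.286.
0.271·t = ln(32.286) = 3.4746, so t = 3.4746/0.271 = 12.821.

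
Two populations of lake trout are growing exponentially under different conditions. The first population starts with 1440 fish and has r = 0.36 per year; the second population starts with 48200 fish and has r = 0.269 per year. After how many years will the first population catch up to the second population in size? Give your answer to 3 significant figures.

Set 1440·e^(0.36t) = 48200·e^(0.269t).
e^((0.36 − 0.269)t) = 48200/1440 → e^(0.091·t) = 33.472.
0.091·t = ln(33.472) = 3.5107, so t = 3.5107/0.091 = 38.579.

38.6 years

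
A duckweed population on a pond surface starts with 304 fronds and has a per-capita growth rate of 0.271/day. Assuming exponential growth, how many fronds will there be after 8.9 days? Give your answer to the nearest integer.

N(t) = N₀·e^(rt) = 304 × e^(0.271×8.9) = 304 × e^2.412.
e^2.412 ≈ 11.155, so N ≈ 304 × 11.155 = 3391.16.

3391 fronds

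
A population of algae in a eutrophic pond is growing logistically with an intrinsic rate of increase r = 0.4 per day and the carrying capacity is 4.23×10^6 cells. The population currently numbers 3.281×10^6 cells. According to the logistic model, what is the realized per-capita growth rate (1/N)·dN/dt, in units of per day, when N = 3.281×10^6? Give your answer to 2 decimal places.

0.09 per day

(1/N)·dN/dt = r(1 − N/K) = 0.4 × (1 − 3.281×10^6/4.23×10^6).
= 0.4 × 0.22435 = 0.08974.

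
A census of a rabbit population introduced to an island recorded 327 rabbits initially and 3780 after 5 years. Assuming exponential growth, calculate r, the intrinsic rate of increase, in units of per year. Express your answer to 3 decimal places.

0.490 per year

From N(t) = N₀·e^(rt): e^(r·5) = 3780/327 = 11.56.
r·5 = ln(11.56) = 2.4475, so r = 2.4475/5 = 0.4895.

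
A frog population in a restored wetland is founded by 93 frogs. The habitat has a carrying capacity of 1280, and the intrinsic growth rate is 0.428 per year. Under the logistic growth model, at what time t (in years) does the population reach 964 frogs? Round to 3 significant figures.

A = (K − N₀)/N₀ = (1280 − 93)/93 = 12.763.
Solve 1280/(1 + 12.763·e^(−0.428t)) = 964: 1 + 12.763·e^(−0.428t) = 1.3278, so e^(−0.428t) = 0.0256828.
−0.428·t = ln(0.0256828) = -3.6619, so t = 3.6619/0.428 = 8.5559.

8.56 years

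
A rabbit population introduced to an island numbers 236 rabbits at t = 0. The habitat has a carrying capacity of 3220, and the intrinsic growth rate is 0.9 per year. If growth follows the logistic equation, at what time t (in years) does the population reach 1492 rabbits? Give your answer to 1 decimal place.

2.7 years

A = (K − N₀)/N₀ = (3220 − 236)/236 = 12.644.
Solve 3220/(1 + 12.644·e^(−0.9t)) = 1492: 1 + 12.644·e^(−0.9t) = 2.1582, so e^(−0.9t) = 0.0915984.
−0.9·t = ln(0.0915984) = -2.3903, so t = 2.3903/0.9 = 2.6559.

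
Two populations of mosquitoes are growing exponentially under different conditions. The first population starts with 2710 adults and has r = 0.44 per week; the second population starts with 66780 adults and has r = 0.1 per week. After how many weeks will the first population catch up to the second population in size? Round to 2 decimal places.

9.42 weeks

Set 2710·e^(0.44t) = 66780·e^(0.1t).
e^((0.44 − 0.1)t) = 66780/2710 → e^(0.34·t) = 24.642.
0.34·t = ln(24.642) = 3.2045, so t = 3.2045/0.34 = 9.4249.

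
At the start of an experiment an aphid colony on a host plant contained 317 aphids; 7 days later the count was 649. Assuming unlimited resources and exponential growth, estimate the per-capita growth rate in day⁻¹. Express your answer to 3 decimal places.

0.102 per day

From N(t) = N₀·e^(rt): e^(r·7) = 649/317 = 2.0473.
r·7 = ln(2.0473) = 0.71653, so r = 0.71653/7 = 0.10236.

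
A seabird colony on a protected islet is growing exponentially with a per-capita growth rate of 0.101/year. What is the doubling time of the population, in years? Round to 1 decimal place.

Doubling time t_d = ln(2)/r = 0.6931/0.101 = 6.8628.

6.9 years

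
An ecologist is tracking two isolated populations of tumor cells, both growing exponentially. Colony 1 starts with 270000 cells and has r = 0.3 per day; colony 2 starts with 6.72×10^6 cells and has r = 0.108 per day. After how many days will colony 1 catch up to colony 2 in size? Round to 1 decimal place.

16.7 days

Set 270000·e^(0.3t) = 6.72×10^6·e^(0.108t).
e^((0.3 − 0.108)t) = 6.72×10^6/270000 → e^(0.192·t) = 24.889.
0.192·t = ln(24.889) = 3.2144, so t = 3.2144/0.192 = 16.742.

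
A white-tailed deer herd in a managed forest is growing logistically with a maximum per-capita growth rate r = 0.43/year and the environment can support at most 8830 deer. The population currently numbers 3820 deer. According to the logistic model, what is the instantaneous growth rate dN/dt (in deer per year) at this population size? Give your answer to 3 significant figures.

932 deer per year

dN/dt = rN(1 − N/K) = 0.43 × 3820 × (1 − 3820/8830).
1 − 3820/8830 = 0.56738; dN/dt = 0.43 × 3820 × 0.56738 = 931.98.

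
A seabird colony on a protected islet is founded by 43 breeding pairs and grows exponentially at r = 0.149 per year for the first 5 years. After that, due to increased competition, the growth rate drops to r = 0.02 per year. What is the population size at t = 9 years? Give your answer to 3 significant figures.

Phase 1: N(5) = 43·e^(0.149×5) = 43·e^0.745 = 90.577.
Phase 2 runs for 9 − 5 = 4 years at r = 0.02.
N(9) = 90.577·e^(0.02×4) = 90.577·e^0.08 = 98.1209.

98.1 breeding pairs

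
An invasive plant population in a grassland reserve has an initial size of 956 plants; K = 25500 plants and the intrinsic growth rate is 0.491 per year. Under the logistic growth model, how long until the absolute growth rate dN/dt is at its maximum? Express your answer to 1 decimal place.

6.6 years

Logistic growth is fastest at N = K/2 = 12750.
A = (K − N₀)/N₀ = 25.674. Set K/(1 + A·e^(−rt)) = K/2 → A·e^(−rt) = 1.
e^(−0.491t) = 1/25.674 = 0.0389505, so t = ln(25.674)/0.491 = 3.2455/0.491 = 6.6099.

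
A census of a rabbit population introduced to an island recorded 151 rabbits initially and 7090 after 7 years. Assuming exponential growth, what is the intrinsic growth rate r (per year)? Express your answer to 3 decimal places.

From N(t) = N₀·e^(rt): e^(r·7) = 7090/151 = 46.954.
r·7 = ln(46.954) = 3.8492, so r = 3.8492/7 = 0.54988.

0.550 per year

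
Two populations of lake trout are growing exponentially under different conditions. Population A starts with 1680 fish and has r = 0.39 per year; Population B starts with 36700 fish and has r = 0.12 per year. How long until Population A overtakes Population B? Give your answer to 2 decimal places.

Set 1680·e^(0.39t) = 36700·e^(0.12t).
e^((0.39 − 0.12)t) = 36700/1680 → e^(0.27·t) = 21.845.
0.27·t = ln(21.845) = 3.084, so t = 3.084/0.27 = 11.422.

11.42 years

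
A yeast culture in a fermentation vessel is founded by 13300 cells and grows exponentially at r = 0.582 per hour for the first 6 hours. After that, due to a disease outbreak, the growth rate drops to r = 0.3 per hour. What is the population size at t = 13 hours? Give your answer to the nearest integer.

3568013 cells

Phase 1: N(6) = 13300·e^(0.582×6) = 13300·e^3.492 = 436926.
Phase 2 runs for 13 − 6 = 7 hours at r = 0.3.
N(13) = 436926·e^(0.3×7) = 436926·e^2.1 = 3.568013×10^6.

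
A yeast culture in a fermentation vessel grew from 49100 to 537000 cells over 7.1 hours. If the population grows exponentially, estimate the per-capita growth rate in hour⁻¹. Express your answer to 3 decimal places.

From N(t) = N₀·e^(rt): e^(r·7.1) = 537000/49100 = 10.937.
r·7.1 = ln(10.937) = 2.3921, so r = 2.3921/7.1 = 0.33692.

0.337 per hour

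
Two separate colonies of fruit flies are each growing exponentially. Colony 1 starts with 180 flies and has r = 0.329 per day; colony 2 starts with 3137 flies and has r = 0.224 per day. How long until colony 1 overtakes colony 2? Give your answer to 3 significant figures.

Set 180·e^(0.329t) = 3137·e^(0.224t).
e^((0.329 − 0.224)t) = 3137/180 → e^(0.105·t) = 17.428.
0.105·t = ln(17.428) = 2.8581, so t = 2.8581/0.105 = 27.22.

27.2 days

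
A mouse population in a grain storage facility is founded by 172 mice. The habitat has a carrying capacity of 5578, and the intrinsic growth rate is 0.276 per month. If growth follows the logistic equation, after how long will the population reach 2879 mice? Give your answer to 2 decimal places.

A = (K − N₀)/N₀ = (5578 − 172)/172 = 31.43.
Solve 5578/(1 + 31.43·e^(−0.276t)) = 2879: 1 + 31.43·e^(−0.276t) = 1.9375, so e^(−0.276t) = 0.0298273.
−0.276·t = ln(0.0298273) = -3.5123, so t = 3.5123/0.276 = 12.726.

12.73 months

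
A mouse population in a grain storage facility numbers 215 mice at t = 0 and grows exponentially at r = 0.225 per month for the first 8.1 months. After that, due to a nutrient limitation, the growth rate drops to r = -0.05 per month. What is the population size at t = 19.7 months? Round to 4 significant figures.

Phase 1: N(8.1) = 215·e^(0.225×8.1) = 215·e^1.823 = 1330.27.
Phase 2 runs for 19.7 − 8.1 = 11.6 months at r = -0.05.
N(19.7) = 1330.27·e^(-0.05×11.6) = 1330.27·e^-0.58 = 744.817.

744.8 mice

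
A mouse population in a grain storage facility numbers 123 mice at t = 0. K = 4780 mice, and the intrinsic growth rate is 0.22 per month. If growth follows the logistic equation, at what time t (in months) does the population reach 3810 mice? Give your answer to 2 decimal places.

A = (K − N₀)/N₀ = (4780 − 123)/123 = 37.862.
Solve 4780/(1 + 37.862·e^(−0.22t)) = 3810: 1 + 37.862·e^(−0.22t) = 1.2546, so e^(−0.22t) = 0.00672428.
−0.22·t = ln(0.00672428) = -5.002, so t = 5.002/0.22 = 22.737.

22.74 months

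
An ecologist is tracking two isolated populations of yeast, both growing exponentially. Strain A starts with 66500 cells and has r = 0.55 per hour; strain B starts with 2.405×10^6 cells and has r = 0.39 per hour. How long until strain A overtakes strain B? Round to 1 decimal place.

Set 66500·e^(0.55t) = 2.405×10^6·e^(0.39t).
e^((0.55 − 0.39)t) = 2.405×10^6/66500 → e^(0.16·t) = 36.165.
0.16·t = ln(36.165) = 3.5881, so t = 3.5881/0.16 = 22.426.

22.4 hours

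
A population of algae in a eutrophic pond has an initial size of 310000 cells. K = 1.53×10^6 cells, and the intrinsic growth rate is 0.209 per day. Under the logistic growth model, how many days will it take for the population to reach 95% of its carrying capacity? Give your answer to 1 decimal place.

A = (K − N₀)/N₀ = (1.53×10^6 − 310000)/310000 = 3.9355.
Solve 1.53×10^6/(1 + 3.9355·e^(−0.209t)) = 1.4535×10^6: 1 + 3.9355·e^(−0.209t) = 1.0526, so e^(−0.209t) = 0.0133736.
−0.209·t = ln(0.0133736) = -4.3145, so t = 4.3145/0.209 = 20.643.

20.6 days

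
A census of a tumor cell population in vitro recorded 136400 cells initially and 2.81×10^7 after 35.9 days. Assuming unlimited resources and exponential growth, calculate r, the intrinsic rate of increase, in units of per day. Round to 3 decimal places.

From N(t) = N₀·e^(rt): e^(r·35.9) = 2.81×10^7/136400 = 206.01.
r·35.9 = ln(206.01) = 5.3279, so r = 5.3279/35.9 = 0.14841.

0.148 per day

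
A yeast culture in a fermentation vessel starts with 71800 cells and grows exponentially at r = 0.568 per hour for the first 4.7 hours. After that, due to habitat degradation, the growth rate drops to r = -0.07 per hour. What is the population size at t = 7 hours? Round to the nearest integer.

Phase 1: N(4.7) = 71800·e^(0.568×4.7) = 71800·e^2.67 = 1.036375×10^6.
Phase 2 runs for 7 − 4.7 = 2.3 hours at r = -0.07.
N(7) = 1.036375×10^6·e^(-0.07×2.3) = 1.036375×10^6·e^-0.161 = 882258.

882258 cells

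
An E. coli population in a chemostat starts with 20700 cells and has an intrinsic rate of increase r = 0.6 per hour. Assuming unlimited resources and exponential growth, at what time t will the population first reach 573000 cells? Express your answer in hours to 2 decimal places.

Set N₀·e^(rt) = 573000: e^(0.6·t) = 573000/20700 = 27.681.
0.6·t = ln(27.681) = 3.3208, so t = 3.3208/0.6 = 5.5346.

5.53 hours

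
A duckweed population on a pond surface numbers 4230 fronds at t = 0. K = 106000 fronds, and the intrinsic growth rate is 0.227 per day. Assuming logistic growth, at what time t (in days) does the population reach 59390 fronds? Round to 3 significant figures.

15.1 days

A = (K − N₀)/N₀ = (106000 − 4230)/4230 = 24.059.
Solve 106000/(1 + 24.059·e^(−0.227t)) = 59390: 1 + 24.059·e^(−0.227t) = 1.7848, so e^(−0.227t) = 0.0326202.
−0.227·t = ln(0.0326202) = -3.4228, so t = 3.4228/0.227 = 15.079.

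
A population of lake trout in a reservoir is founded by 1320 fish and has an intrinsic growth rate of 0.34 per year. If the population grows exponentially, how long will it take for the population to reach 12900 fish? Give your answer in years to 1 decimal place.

Set N₀·e^(rt) = 12900: e^(0.34·t) = 12900/1320 = 9.7727.
0.34·t = ln(9.7727) = 2.2796, so t = 2.2796/0.34 = 6.7047.

6.7 years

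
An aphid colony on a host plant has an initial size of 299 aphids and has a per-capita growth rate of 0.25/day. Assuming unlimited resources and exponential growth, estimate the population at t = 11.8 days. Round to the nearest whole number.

5713 aphids

N(t) = N₀·e^(rt) = 299 × e^(0.25×11.8) = 299 × e^2.95.
e^2.95 ≈ 19.106, so N ≈ 299 × 19.106 = 5712.68.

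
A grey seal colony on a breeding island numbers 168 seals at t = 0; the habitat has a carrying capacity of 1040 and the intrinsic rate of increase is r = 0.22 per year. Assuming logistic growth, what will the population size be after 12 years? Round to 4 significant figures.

758.9 seals

A = (K − N₀)/N₀ = (1040 − 168)/168 = 5.1905.
N(t) = K/(1 + A·e^(−rt)) = 1040/(1 + 5.1905×e^(−0.22×12)).
e^(−2.64) = 0.071361; denominator = 1 + 5.1905×0.071361 = 1.3704.
N = 1040/1.3704 = 758.903.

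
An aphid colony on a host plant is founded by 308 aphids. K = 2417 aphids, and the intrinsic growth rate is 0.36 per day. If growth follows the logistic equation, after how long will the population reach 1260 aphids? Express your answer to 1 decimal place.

A = (K − N₀)/N₀ = (2417 − 308)/308 = 6.8474.
Solve 2417/(1 + 6.8474·e^(−0.36t)) = 1260: 1 + 6.8474·e^(−0.36t) = 1.9183, so e^(−0.36t) = 0.134103.
−0.36·t = ln(0.134103) = -2.0092, so t = 2.0092/0.36 = 5.581.

5.6 days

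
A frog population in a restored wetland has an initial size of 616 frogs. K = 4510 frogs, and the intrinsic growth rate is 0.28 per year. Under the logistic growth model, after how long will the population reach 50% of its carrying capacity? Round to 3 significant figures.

A = (K − N₀)/N₀ = (4510 − 616)/616 = 6.3214.
Solve 4510/(1 + 6.3214·e^(−0.28t)) = 2255: 1 + 6.3214·e^(−0.28t) = 2, so e^(−0.28t) = 0.158192.
−0.28·t = ln(0.158192) = -1.8439, so t = 1.8439/0.28 = 6.5855.

6.59 years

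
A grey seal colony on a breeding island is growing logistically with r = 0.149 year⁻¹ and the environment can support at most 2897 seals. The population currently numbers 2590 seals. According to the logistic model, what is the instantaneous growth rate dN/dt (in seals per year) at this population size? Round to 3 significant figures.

dN/dt = rN(1 − N/K) = 0.149 × 2590 × (1 − 2590/2897).
1 − 2590/2897 = 0.10597; dN/dt = 0.149 × 2590 × 0.10597 = 40.896.

40.9 seals per year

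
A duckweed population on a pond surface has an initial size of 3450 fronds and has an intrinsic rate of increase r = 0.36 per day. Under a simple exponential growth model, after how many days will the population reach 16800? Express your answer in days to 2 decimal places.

Set N₀·e^(rt) = 16800: e^(0.36·t) = 16800/3450 = 4.8696.
0.36·t = ln(4.8696) = 1.583, so t = 1.583/0.36 = 4.3972.

4.40 days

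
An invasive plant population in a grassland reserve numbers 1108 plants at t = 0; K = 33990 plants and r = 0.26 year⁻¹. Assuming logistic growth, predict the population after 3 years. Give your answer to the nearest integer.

A = (K − N₀)/N₀ = (33990 − 1108)/1108 = 29.677.
N(t) = K/(1 + A·e^(−rt)) = 33990/(1 + 29.677×e^(−0.26×3)).
e^(−0.78) = 0.45841; denominator = 1 + 29.677×0.45841 = 14.604.
N = 33990/14.604 = 2327.43.

2327 plants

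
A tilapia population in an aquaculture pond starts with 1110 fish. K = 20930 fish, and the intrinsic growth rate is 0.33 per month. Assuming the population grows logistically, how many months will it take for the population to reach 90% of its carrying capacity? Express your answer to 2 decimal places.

15.39 months

A = (K − N₀)/N₀ = (20930 − 1110)/1110 = 17.856.
Solve 20930/(1 + 17.856·e^(−0.33t)) = 18837: 1 + 17.856·e^(−0.33t) = 1.1111, so e^(−0.33t) = 0.00622267.
−0.33·t = ln(0.00622267) = -5.0796, so t = 5.0796/0.33 = 15.393.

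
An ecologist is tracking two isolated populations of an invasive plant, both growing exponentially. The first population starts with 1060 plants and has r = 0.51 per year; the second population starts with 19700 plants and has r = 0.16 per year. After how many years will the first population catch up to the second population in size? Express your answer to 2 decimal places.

8.35 years

Set 1060·e^(0.51t) = 19700·e^(0.16t).
e^((0.51 − 0.16)t) = 19700/1060 → e^(0.35·t) = 18.585.
0.35·t = ln(18.585) = 2.9223, so t = 2.9223/0.35 = 8.3496.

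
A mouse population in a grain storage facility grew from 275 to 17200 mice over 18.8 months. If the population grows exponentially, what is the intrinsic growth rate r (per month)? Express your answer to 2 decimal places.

From N(t) = N₀·e^(rt): e^(r·18.8) = 17200/275 = 62.545.
r·18.8 = ln(62.545) = 4.1359, so r = 4.1359/18.8 = 0.21999.

0.22 per month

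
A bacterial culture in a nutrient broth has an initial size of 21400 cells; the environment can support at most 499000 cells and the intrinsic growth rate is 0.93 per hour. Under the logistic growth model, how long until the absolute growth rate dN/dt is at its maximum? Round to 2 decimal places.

Logistic growth is fastest at N = K/2 = 249500.
A = (K − N₀)/N₀ = 22.318. Set K/(1 + A·e^(−rt)) = K/2 → A·e^(−rt) = 1.
e^(−0.93t) = 1/22.318 = 0.0448074, so t = ln(22.318)/0.93 = 3.1054/0.93 = 3.3391.

3.34 hours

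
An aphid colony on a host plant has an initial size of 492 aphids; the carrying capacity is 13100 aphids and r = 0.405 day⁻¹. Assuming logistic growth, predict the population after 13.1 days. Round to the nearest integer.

A = (K − N₀)/N₀ = (13100 − 492)/492 = 25.626.
N(t) = K/(1 + A·e^(−rt)) = 13100/(1 + 25.626×e^(−0.405×13.1)).
e^(−5.306) = 0.0049642; denominator = 1 + 25.626×0.0049642 = 1.1272.
N = 13100/1.1272 = 11621.6.

11622 aphids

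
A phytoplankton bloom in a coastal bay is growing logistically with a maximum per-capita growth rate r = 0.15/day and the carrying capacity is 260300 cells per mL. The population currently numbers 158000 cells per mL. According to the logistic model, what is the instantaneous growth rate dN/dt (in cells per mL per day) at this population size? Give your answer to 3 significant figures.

9310 cells per mL per day

dN/dt = rN(1 − N/K) = 0.15 × 158000 × (1 − 158000/260300).
1 − 158000/260300 = 0.39301; dN/dt = 0.15 × 158000 × 0.39301 = 9314.3.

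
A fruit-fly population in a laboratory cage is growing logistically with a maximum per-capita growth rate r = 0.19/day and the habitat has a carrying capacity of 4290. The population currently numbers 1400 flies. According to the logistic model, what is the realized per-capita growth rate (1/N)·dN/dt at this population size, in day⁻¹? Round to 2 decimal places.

0.13 per day

(1/N)·dN/dt = r(1 − N/K) = 0.19 × (1 − 1400/4290).
= 0.19 × 0.67366 = 0.128.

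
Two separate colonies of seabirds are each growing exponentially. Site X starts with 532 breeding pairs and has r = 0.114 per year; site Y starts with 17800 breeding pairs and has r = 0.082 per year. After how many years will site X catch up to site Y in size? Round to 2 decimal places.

109.70 years

Set 532·e^(0.114t) = 17800·e^(0.082t).
e^((0.114 − 0.082)t) = 17800/532 → e^(0.032·t) = 33.459.
0.032·t = ln(33.459) = 3.5103, so t = 3.5103/0.032 = 109.7.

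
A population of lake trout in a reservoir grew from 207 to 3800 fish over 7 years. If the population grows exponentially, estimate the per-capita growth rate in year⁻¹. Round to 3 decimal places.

From N(t) = N₀·e^(rt): e^(r·7) = 3800/207 = 18.357.
r·7 = ln(18.357) = 2.91, so r = 2.91/7 = 0.41572.

0.416 per year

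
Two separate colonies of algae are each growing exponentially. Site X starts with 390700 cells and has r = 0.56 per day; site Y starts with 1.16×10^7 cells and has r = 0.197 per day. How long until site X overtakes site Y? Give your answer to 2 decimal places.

9.34 days

Set 390700·e^(0.56t) = 1.16×10^7·e^(0.197t).
e^((0.56 − 0.197)t) = 1.16×10^7/390700 → e^(0.363·t) = 29.69.
0.363·t = ln(29.69) = 3.3908, so t = 3.3908/0.363 = 9.3411.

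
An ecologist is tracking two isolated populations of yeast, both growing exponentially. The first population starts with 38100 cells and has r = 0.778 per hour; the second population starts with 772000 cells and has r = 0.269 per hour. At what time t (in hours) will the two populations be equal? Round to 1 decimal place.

5.9 hours

Set 38100·e^(0.778t) = 772000·e^(0.269t).
e^((0.778 − 0.269)t) = 772000/38100 → e^(0.509·t) = 20.262.
0.509·t = ln(20.262) = 3.0088, so t = 3.0088/0.509 = 5.9111.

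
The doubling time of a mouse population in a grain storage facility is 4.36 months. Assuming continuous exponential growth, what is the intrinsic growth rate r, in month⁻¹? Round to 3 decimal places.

r = ln(2)/t_d = 0.6931/4.36 = 0.15898.

0.159 per month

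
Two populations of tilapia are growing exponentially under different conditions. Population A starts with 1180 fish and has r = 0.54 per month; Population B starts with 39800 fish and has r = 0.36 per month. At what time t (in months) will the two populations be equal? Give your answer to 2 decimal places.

Set 1180·e^(0.54t) = 39800·e^(0.36t).
e^((0.54 − 0.36)t) = 39800/1180 → e^(0.18·t) = 33.729.
0.18·t = ln(33.729) = 3.5184, so t = 3.5184/0.18 = 19.546.

19.55 months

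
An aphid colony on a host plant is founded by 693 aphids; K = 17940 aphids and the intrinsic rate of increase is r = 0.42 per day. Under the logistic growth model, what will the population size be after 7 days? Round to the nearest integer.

A = (K − N₀)/N₀ = (17940 − 693)/693 = 24.887.
N(t) = K/(1 + A·e^(−rt)) = 17940/(1 + 24.887×e^(−0.42×7)).
e^(−2.94) = 0.052866; denominator = 1 + 24.887×0.052866 = 2.3157.
N = 17940/2.3157 = 7747.14.

7747 aphids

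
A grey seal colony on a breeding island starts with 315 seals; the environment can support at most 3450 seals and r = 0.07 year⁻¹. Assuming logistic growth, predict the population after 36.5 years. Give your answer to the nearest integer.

1946 seals

A = (K − N₀)/N₀ = (3450 − 315)/315 = 9.9524.
N(t) = K/(1 + A·e^(−rt)) = 3450/(1 + 9.9524×e^(−0.07×36.5)).
e^(−2.555) = 0.077692; denominator = 1 + 9.9524×0.077692 = 1.7732.
N = 3450/1.7732 = 1945.61.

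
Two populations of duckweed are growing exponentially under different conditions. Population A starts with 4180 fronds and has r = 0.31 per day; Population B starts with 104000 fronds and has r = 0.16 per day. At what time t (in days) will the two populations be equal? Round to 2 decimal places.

21.43 days

Set 4180·e^(0.31t) = 104000·e^(0.16t).
e^((0.31 − 0.16)t) = 104000/4180 → e^(0.15·t) = 24.88.
0.15·t = ln(24.88) = 3.2141, so t = 3.2141/0.15 = 21.427.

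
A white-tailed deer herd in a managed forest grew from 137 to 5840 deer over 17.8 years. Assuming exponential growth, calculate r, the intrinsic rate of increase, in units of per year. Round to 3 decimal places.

From N(t) = N₀·e^(rt): e^(r·17.8) = 5840/137 = 42.628.
r·17.8 = ln(42.628) = 3.7525, so r = 3.7525/17.8 = 0.21081.

0.211 per year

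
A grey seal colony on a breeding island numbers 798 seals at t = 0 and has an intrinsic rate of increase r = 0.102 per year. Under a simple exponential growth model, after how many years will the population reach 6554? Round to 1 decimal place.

20.6 years

Set N₀·e^(rt) = 6554: e^(0.102·t) = 6554/798 = 8.213.
0.102·t = ln(8.213) = 2.1057, so t = 2.1057/0.102 = 20.644.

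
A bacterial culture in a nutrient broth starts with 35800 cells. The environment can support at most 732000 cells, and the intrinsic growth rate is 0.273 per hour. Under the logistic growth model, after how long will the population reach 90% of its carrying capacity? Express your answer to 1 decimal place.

18.9 hours

A = (K − N₀)/N₀ = (732000 − 35800)/35800 = 19.447.
Solve 732000/(1 + 19.447·e^(−0.273t)) = 658800: 1 + 19.447·e^(−0.273t) = 1.1111, so e^(−0.273t) = 0.00571356.
−0.273·t = ln(0.00571356) = -5.1649, so t = 5.1649/0.273 = 18.919.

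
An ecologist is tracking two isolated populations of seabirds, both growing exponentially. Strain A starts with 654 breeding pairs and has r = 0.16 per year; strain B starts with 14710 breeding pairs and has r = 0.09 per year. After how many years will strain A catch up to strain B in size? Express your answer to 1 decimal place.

44.5 years

Set 654·e^(0.16t) = 14710·e^(0.09t).
e^((0.16 − 0.09)t) = 14710/654 → e^(0.07·t) = 22.492.
0.07·t = ln(22.492) = 3.1132, so t = 3.1132/0.07 = 44.474.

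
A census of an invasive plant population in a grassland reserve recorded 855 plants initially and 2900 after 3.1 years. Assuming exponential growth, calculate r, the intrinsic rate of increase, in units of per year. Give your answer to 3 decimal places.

0.394 per year

From N(t) = N₀·e^(rt): e^(r·3.1) = 2900/855 = 3.3918.
r·3.1 = ln(3.3918) = 1.2214, so r = 1.2214/3.1 = 0.39399.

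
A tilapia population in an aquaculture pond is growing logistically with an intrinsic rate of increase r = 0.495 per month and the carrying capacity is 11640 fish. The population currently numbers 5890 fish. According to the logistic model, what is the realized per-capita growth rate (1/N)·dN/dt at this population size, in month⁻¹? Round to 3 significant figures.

0.245 per month

(1/N)·dN/dt = r(1 − N/K) = 0.495 × (1 − 5890/11640).
= 0.495 × 0.49399 = 0.24452.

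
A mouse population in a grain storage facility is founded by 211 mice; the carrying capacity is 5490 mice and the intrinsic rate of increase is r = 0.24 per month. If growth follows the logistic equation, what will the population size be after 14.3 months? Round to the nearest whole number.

3035 mice

A = (K − N₀)/N₀ = (5490 − 211)/211 = 25.019.
N(t) = K/(1 + A·e^(−rt)) = 5490/(1 + 25.019×e^(−0.24×14.3)).
e^(−3.432) = 0.032322; denominator = 1 + 25.019×0.032322 = 1.8087.
N = 5490/1.8087 = 3035.38.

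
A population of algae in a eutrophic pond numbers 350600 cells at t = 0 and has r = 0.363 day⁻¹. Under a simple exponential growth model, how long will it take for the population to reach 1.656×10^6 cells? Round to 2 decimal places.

4.28 days

Set N₀·e^(rt) = 1.656×10^6: e^(0.363·t) = 1.656×10^6/350600 = 4.7233.
0.363·t = ln(4.7233) = 1.5525, so t = 1.5525/0.363 = 4.2769.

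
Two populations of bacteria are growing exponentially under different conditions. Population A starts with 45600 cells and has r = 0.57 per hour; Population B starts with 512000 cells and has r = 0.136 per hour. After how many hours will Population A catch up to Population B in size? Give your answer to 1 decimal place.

Set 45600·e^(0.57t) = 512000·e^(0.136t).
e^((0.57 − 0.136)t) = 512000/45600 → e^(0.434·t) = 11.228.
0.434·t = ln(11.228) = 2.4184, so t = 2.4184/0.434 = 5.5724.

5.6 hours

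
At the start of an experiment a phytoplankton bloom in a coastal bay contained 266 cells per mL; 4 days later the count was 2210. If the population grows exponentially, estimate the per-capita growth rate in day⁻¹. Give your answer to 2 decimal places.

0.53 per day

From N(t) = N₀·e^(rt): e^(r·4) = 2210/266 = 8.3083.
r·4 = ln(8.3083) = 2.1173, so r = 2.1173/4 = 0.52931.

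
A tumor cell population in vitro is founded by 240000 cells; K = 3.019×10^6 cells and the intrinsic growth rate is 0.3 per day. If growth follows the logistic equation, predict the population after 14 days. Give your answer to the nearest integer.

2572347 cells

A = (K − N₀)/N₀ = (3.019×10^6 − 240000)/240000 = 11.579.
N(t) = K/(1 + A·e^(−rt)) = 3.019×10^6/(1 + 11.579×e^(−0.3×14)).
e^(−4.2) = 0.014996; denominator = 1 + 11.579×0.014996 = 1.1736.
N = 3.019×10^6/1.1736 = 2.572347×10^6.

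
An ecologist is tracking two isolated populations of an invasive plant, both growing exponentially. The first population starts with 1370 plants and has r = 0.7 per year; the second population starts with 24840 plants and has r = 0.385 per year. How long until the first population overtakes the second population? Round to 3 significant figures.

Set 1370·e^(0.7t) = 24840·e^(0.385t).
e^((0.7 − 0.385)t) = 24840/1370 → e^(0.315·t) = 18.131.
0.315·t = ln(18.131) = 2.8976, so t = 2.8976/0.315 = 9.1989.

9.20 years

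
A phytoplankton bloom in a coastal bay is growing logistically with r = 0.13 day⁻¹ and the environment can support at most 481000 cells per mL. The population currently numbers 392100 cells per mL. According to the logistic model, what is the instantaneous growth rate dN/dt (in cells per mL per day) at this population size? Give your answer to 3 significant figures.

dN/dt = rN(1 − N/K) = 0.13 × 392100 × (1 − 392100/481000).
1 − 392100/481000 = 0.18482; dN/dt = 0.13 × 392100 × 0.18482 = 9421.

9420 cells per mL per day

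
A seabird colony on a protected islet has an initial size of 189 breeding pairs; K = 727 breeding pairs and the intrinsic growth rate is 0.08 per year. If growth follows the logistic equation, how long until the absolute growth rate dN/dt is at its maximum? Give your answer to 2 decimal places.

13.08 years

Logistic growth is fastest at N = K/2 = 363.5.
A = (K − N₀)/N₀ = 2.8466. Set K/(1 + A·e^(−rt)) = K/2 → A·e^(−rt) = 1.
e^(−0.08t) = 1/2.8466 = 0.351301, so t = ln(2.8466)/0.08 = 1.0461/0.08 = 13.076.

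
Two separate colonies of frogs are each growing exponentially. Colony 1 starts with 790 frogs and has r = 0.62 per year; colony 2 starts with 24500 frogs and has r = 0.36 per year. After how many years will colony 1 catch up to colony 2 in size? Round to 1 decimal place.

13.2 years

Set 790·e^(0.62t) = 24500·e^(0.36t).
e^((0.62 − 0.36)t) = 24500/790 → e^(0.26·t) = 31.013.
0.26·t = ln(31.013) = 3.4344, so t = 3.4344/0.26 = 13.209.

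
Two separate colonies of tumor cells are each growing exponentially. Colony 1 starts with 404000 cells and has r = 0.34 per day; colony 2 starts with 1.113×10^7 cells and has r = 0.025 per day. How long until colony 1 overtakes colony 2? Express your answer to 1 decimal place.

Set 404000·e^(0.34t) = 1.113×10^7·e^(0.025t).
e^((0.34 − 0.025)t) = 1.113×10^7/404000 → e^(0.315·t) = 27.55.
0.315·t = ln(27.55) = 3.316, so t = 3.316/0.315 = 10.527.

10.5 days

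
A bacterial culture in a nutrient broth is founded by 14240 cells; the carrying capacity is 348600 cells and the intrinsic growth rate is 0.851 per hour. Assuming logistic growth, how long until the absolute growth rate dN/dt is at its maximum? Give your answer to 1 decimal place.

Logistic growth is fastest at N = K/2 = 174300.
A = (K − N₀)/N₀ = 23.48. Set K/(1 + A·e^(−rt)) = K/2 → A·e^(−rt) = 1.
e^(−0.851t) = 1/23.48 = 0.0425888, so t = ln(23.48)/0.851 = 3.1562/0.851 = 3.7088.

3.7 hours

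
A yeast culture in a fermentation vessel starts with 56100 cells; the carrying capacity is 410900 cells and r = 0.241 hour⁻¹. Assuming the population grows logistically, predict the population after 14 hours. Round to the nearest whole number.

A = (K − N₀)/N₀ = (410900 − 56100)/56100 = 6.3244.
N(t) = K/(1 + A·e^(−rt)) = 410900/(1 + 6.3244×e^(−0.241×14)).
e^(−3.374) = 0.034252; denominator = 1 + 6.3244×0.034252 = 1.2166.
N = 410900/1.2166 = 337737.

337737 cells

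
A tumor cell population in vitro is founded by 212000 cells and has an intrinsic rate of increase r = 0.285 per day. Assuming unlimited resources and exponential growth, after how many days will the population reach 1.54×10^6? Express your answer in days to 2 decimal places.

6.96 days

Set N₀·e^(rt) = 1.54×10^6: e^(0.285·t) = 1.54×10^6/212000 = 7.2642.
0.285·t = ln(7.2642) = 1.983, so t = 1.983/0.285 = 6.9577.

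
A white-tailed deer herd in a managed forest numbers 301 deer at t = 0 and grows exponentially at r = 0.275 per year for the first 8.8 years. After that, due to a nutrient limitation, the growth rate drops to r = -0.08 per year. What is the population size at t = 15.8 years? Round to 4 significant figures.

Phase 1: N(8.8) = 301·e^(0.275×8.8) = 301·e^2.42 = 3385.
Phase 2 runs for 15.8 − 8.8 = 7 years at r = -0.08.
N(15.8) = 3385·e^(-0.08×7) = 3385·e^-0.56 = 1933.54.

1934 deer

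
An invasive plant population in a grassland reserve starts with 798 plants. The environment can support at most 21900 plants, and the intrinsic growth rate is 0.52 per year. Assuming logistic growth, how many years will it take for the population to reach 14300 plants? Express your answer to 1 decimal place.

7.5 years

A = (K − N₀)/N₀ = (21900 − 798)/798 = 26.444.
Solve 21900/(1 + 26.444·e^(−0.52t)) = 14300: 1 + 26.444·e^(−0.52t) = 1.5315, so e^(−0.52t) = 0.0200982.
−0.52·t = ln(0.0200982) = -3.9071, so t = 3.9071/0.52 = 7.5137.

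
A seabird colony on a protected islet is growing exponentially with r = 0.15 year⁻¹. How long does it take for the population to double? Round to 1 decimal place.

Doubling time t_d = ln(2)/r = 0.6931/0.15 = 4.621.

4.6 years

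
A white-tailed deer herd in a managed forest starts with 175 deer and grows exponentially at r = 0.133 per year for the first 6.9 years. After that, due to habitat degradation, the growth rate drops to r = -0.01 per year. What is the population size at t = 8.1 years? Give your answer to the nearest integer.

Phase 1: N(6.9) = 175·e^(0.133×6.9) = 175·e^0.9177 = 438.117.
Phase 2 runs for 8.1 − 6.9 = 1.2 years at r = -0.01.
N(8.1) = 438.117·e^(-0.01×1.2) = 438.117·e^-0.012 = 432.891.

433 deer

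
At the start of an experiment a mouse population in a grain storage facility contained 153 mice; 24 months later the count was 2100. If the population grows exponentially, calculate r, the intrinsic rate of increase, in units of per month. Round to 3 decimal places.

0.109 per month

From N(t) = N₀·e^(rt): e^(r·24) = 2100/153 = 13.725.
r·24 = ln(13.725) = 2.6193, so r = 2.6193/24 = 0.10914.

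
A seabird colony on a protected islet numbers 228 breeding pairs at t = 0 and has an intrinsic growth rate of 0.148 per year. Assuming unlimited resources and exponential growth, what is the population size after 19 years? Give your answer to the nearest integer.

N(t) = N₀·e^(rt) = 228 × e^(0.148×19) = 228 × e^2.812.
e^2.812 ≈ 16.643, so N ≈ 228 × 16.643 = 3794.64.

3795 breeding pairs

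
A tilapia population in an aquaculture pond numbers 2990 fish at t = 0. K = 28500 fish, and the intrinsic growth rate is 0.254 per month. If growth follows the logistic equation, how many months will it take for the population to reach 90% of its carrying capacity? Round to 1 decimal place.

A = (K − N₀)/N₀ = (28500 − 2990)/2990 = 8.5318.
Solve 28500/(1 + 8.5318·e^(−0.254t)) = 25650: 1 + 8.5318·e^(−0.254t) = 1.1111, so e^(−0.254t) = 0.0130232.
−0.254·t = ln(0.0130232) = -4.341, so t = 4.341/0.254 = 17.091.

17.1 months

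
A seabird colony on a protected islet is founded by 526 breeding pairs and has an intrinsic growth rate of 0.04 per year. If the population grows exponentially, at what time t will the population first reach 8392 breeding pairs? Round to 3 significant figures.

69.2 years

Set N₀·e^(rt) = 8392: e^(0.04·t) = 8392/526 = 15.954.
0.04·t = ln(15.954) = 2.7697, so t = 2.7697/0.04 = 69.243.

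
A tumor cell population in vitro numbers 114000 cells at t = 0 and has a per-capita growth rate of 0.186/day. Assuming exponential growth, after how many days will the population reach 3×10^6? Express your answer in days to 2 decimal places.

Set N₀·e^(rt) = 3×10^6: e^(0.186·t) = 3×10^6/114000 = 26.316.
0.186·t = ln(26.316) = 3.2702, so t = 3.2702/0.186 = 17.582.

17.58 days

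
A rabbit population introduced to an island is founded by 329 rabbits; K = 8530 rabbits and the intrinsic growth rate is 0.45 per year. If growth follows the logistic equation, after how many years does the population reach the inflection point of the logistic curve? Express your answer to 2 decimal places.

7.15 years

Logistic growth is fastest at N = K/2 = 4265.
A = (K − N₀)/N₀ = 24.927. Set K/(1 + A·e^(−rt)) = K/2 → A·e^(−rt) = 1.
e^(−0.45t) = 1/24.927 = 0.0401171, so t = ln(24.927)/0.45 = 3.216/0.45 = 7.1466.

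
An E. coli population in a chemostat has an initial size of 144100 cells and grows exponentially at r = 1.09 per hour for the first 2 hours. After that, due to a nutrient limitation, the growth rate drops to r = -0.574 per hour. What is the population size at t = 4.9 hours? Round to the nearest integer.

Phase 1: N(2) = 144100·e^(1.09×2) = 144100·e^2.18 = 1.274753×10^6.
Phase 2 runs for 4.9 − 2 = 2.9 hours at r = -0.574.
N(4.9) = 1.274753×10^6·e^(-0.574×2.9) = 1.274753×10^6·e^-1.665 = 241268.

241268 cells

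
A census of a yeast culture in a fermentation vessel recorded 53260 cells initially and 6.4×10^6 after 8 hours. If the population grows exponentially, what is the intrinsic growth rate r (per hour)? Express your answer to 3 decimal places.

0.599 per hour

From N(t) = N₀·e^(rt): e^(r·8) = 6.4×10^6/53260 = 120.17.
r·8 = ln(120.17) = 4.7889, so r = 4.7889/8 = 0.59861.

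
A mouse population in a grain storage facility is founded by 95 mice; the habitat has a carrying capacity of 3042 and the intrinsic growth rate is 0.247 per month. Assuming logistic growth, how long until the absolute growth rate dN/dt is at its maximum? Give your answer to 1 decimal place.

13.9 months

Logistic growth is fastest at N = K/2 = 1521.
A = (K − N₀)/N₀ = 31.021. Set K/(1 + A·e^(−rt)) = K/2 → A·e^(−rt) = 1.
e^(−0.247t) = 1/31.021 = 0.0322362, so t = ln(31.021)/0.247 = 3.4347/0.247 = 13.906.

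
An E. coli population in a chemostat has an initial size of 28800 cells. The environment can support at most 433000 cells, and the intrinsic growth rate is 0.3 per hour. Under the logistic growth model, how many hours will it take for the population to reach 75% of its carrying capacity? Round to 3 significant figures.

A = (K − N₀)/N₀ = (433000 − 28800)/28800 = 14.035.
Solve 433000/(1 + 14.035·e^(−0.3t)) = 324750: 1 + 14.035·e^(−0.3t) = 1.3333, so e^(−0.3t) = 0.0237506.
−0.3·t = ln(0.0237506) = -3.7401, so t = 3.7401/0.3 = 12.467.

12.5 hours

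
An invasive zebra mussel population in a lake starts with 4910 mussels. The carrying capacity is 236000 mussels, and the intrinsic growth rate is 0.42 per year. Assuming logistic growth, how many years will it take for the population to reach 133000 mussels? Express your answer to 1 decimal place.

A = (K − N₀)/N₀ = (236000 − 4910)/4910 = 47.065.
Solve 236000/(1 + 47.065·e^(−0.42t)) = 133000: 1 + 47.065·e^(−0.42t) = 1.7744, so e^(−0.42t) = 0.0164545.
−0.42·t = ln(0.0164545) = -4.1072, so t = 4.1072/0.42 = 9.7789.

9.8 years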